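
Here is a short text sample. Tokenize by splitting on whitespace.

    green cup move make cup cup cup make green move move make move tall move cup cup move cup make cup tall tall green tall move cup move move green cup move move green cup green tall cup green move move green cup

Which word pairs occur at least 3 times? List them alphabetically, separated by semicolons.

cup cup; cup move; green cup; move cup; move green; move move

Bigram counts meeting the condition (at least 3 times):
  cup cup: 3
  cup move: 4
  green cup: 4
  move cup: 3
  move green: 3
  move move: 4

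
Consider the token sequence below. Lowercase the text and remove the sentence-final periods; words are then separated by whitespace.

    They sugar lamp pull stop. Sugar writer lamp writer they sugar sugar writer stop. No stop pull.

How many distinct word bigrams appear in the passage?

14

17 tokens → 16 bigram windows in total.
Repeated bigrams (each contributes count−1 duplicates):
  sugar writer: 2
  they sugar: 2
2 duplicate windows → 16 − 2 = 14 distinct.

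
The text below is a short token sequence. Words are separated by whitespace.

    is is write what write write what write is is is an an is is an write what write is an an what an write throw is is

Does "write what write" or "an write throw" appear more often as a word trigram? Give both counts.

"write what write": 3 occurrences
"an write throw": 1 occurrence

"write what write" (3 vs 1)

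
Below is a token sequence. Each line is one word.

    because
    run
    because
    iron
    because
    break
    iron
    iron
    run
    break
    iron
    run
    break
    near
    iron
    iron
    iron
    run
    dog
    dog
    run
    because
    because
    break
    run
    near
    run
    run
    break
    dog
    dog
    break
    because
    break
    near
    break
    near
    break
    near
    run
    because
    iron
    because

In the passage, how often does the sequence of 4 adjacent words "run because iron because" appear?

Scanning the 40 overlapping 4-gram windows for "run because iron because":
  position 2–5: run because iron because
  position 40–43: run because iron because

2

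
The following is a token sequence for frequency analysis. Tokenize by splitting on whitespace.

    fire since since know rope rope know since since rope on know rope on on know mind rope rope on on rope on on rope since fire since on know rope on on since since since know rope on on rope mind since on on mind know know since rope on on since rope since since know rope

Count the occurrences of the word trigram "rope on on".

Scanning the 56 overlapping trigram windows for "rope on on":
  position 13–15: rope on on
  position 19–21: rope on on
  position 22–24: rope on on
  position 31–33: rope on on
  position 38–40: rope on on
  position 50–52: rope on on

6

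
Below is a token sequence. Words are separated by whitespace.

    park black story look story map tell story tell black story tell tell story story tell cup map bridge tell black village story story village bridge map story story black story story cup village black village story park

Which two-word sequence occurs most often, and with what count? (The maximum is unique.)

"story story", 4 times

Bigram frequencies (highest first):
  story story: 4
  black story: 3
  story tell: 3
  tell story: 2
  tell black: 2
  black village: 2
  … (20 more, each ≤ 2)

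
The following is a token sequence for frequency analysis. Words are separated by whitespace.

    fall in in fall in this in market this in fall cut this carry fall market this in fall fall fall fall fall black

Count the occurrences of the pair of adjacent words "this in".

Scanning the 23 overlapping bigram windows for "this in":
  position 6–7: this in
  position 9–10: this in
  position 17–18: this in

3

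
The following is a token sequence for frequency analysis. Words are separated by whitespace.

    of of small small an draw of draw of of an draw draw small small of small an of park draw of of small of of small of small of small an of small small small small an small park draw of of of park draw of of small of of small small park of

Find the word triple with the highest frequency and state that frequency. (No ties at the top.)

"of of small", 5 times

Trigram frequencies (highest first):
  of of small: 5
  draw of of: 4
  of small of: 4
  of small small: 3
  small of small: 3
  park draw of: 3
  … (25 more, each ≤ 2)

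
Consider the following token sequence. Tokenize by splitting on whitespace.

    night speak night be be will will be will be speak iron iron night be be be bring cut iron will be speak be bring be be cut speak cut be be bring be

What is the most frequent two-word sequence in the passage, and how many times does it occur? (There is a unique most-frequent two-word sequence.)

Bigram frequencies (highest first):
  be be: 5
  will be: 3
  be bring: 3
  night be: 2
  be will: 2
  be speak: 2
  … (15 more, each ≤ 2)

"be be", 5 times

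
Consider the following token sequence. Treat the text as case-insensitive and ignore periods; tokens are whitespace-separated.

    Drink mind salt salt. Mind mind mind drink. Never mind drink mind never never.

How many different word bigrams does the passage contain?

10

14 tokens → 13 bigram windows in total.
Repeated bigrams (each contributes count−1 duplicates):
  drink mind: 2
  mind drink: 2
  mind mind: 2
3 duplicate windows → 13 − 3 = 10 distinct.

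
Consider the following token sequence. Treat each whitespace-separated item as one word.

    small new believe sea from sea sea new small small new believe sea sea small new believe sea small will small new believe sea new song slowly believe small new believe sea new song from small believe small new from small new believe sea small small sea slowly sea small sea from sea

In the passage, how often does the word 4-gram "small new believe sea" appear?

Scanning the 50 overlapping 4-gram windows for "small new believe sea":
  position 1–4: small new believe sea
  position 10–13: small new believe sea
  position 15–18: small new believe sea
  position 21–24: small new believe sea
  position 29–32: small new believe sea
  position 41–44: small new believe sea

6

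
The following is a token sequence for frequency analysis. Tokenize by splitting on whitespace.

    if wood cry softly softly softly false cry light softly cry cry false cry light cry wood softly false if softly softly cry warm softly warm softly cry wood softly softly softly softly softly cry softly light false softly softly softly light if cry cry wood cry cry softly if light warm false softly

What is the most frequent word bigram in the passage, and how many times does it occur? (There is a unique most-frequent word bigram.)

Bigram frequencies (highest first):
  softly softly: 9
  softly cry: 4
  cry softly: 3
  cry cry: 3
  cry wood: 3
  wood cry: 2
  … (22 more, each ≤ 2)

"softly softly", 9 times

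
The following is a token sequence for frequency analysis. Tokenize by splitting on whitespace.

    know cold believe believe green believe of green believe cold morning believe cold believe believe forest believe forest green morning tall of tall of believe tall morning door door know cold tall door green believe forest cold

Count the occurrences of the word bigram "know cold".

Scanning the 36 overlapping bigram windows for "know cold":
  position 1–2: know cold
  position 30–31: know cold

2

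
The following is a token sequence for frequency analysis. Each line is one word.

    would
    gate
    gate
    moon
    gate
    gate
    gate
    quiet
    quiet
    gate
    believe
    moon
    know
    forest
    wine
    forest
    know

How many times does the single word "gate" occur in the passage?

Scanning the 17 tokens for "gate":
  position 2: gate
  position 3: gate
  position 5: gate
  position 6: gate
  position 7: gate
  position 10: gate

6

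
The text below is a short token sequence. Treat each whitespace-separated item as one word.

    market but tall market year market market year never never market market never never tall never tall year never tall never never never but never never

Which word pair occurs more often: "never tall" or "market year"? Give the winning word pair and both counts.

"never tall" (3 vs 2)

"never tall": 3 occurrences
"market year": 2 occurrences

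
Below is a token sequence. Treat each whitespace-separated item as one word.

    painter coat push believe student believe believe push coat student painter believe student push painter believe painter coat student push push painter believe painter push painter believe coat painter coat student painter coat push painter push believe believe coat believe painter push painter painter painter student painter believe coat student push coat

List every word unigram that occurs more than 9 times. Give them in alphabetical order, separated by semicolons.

Unigram counts meeting the condition (more than 9 times):
  believe: 11
  painter: 15
  push: 10

believe; painter; push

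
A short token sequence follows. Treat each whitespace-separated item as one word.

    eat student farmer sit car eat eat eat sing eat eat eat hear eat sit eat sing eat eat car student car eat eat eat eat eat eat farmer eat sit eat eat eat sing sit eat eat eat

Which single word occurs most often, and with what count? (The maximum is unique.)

Unigram frequencies (highest first):
  eat: 24
  sit: 4
  car: 3
  sing: 3
  student: 2
  farmer: 2
  … (1 more, each ≤ 1)

"eat", 24 times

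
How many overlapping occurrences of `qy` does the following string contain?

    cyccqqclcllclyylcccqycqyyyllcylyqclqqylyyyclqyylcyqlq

4

Sliding a length-2 window over the 53 characters (52 positions):
  position 20–21: qy
  position 23–24: qy
  position 37–38: qy
  position 45–46: qy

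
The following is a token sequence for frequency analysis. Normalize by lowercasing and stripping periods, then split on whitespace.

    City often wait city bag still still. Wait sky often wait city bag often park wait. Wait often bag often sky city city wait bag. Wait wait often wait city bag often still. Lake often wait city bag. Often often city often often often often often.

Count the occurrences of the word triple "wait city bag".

4

Scanning the 44 overlapping trigram windows for "wait city bag":
  position 3–5: wait city bag
  position 11–13: wait city bag
  position 29–31: wait city bag
  position 36–38: wait city bag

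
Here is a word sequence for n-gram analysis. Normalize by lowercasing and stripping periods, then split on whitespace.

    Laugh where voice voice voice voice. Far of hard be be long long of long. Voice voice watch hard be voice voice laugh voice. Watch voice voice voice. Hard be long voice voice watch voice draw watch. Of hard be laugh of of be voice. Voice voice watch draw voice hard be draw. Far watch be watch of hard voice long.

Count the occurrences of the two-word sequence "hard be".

5

Scanning the 60 overlapping bigram windows for "hard be":
  position 9–10: hard be
  position 19–20: hard be
  position 29–30: hard be
  position 39–40: hard be
  position 51–52: hard be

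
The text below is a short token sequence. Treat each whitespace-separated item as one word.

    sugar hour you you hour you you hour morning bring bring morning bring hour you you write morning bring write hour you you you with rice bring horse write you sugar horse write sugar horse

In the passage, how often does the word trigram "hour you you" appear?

4

Scanning the 33 overlapping trigram windows for "hour you you":
  position 2–4: hour you you
  position 5–7: hour you you
  position 14–16: hour you you
  position 21–23: hour you you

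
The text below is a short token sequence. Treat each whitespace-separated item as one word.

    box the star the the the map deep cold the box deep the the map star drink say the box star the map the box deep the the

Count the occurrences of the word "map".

Scanning the 28 tokens for "map":
  position 7: map
  position 15: map
  position 23: map

3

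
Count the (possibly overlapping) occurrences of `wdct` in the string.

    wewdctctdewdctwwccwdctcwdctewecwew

Sliding a length-4 window over the 34 characters (31 positions):
  position 3–6: wdct
  position 11–14: wdct
  position 19–22: wdct
  position 24–27: wdct

4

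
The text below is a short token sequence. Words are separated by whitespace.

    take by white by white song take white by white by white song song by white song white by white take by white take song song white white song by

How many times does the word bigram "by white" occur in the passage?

Scanning the 29 overlapping bigram windows for "by white":
  position 2–3: by white
  position 4–5: by white
  position 9–10: by white
  position 11–12: by white
  position 15–16: by white
  position 19–20: by white
  position 22–23: by white

7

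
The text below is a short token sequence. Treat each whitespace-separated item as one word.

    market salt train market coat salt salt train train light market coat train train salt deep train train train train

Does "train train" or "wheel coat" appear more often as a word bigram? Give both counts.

"train train": 5 occurrences
"wheel coat": 0 occurrences

"train train" (5 vs 0)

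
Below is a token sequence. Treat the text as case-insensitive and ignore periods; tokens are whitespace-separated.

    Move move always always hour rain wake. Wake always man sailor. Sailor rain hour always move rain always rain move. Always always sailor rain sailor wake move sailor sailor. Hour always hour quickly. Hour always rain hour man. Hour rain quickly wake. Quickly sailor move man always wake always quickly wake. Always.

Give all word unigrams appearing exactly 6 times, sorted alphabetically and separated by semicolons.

move; wake

Unigram counts meeting the condition (exactly 6 times):
  move: 6
  wake: 6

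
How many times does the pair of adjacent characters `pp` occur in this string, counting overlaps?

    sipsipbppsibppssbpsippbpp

4

Sliding a length-2 window over the 25 characters (24 positions):
  position 8–9: pp
  position 13–14: pp
  position 21–22: pp
  position 24–25: pp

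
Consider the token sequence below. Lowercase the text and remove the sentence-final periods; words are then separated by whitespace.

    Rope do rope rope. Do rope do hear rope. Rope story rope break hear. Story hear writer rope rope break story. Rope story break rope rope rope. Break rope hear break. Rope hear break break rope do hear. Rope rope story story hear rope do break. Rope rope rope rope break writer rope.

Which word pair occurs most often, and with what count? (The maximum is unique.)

"rope rope", 9 times

Bigram frequencies (highest first):
  rope rope: 9
  rope do: 5
  break rope: 5
  rope break: 4
  hear rope: 3
  rope story: 3
  … (16 more, each ≤ 2)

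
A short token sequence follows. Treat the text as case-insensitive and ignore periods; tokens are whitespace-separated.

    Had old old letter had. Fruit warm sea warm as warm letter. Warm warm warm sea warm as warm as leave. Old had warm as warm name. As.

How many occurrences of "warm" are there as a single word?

Scanning the 28 tokens for "warm":
  position 7: warm
  position 9: warm
  position 11: warm
  position 13: warm
  position 14: warm
  position 15: warm
  position 17: warm
  position 19: warm
  position 24: warm
  position 26: warm

10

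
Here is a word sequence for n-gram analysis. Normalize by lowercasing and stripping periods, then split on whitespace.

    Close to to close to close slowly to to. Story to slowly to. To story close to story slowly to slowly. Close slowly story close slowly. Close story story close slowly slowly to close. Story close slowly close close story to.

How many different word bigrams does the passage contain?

16

41 tokens → 40 bigram windows in total.
Repeated bigrams (each contributes count−1 duplicates):
  close slowly: 5
  slowly to: 4
  story close: 4
  close story: 3
  close to: 3
  slowly close: 3
  to close: 3
  to story: 3
  … (3 more repeated)
24 duplicate windows → 40 − 24 = 16 distinct.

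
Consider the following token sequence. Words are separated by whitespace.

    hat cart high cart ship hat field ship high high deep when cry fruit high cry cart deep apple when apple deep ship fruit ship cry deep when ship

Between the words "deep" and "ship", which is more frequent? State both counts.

"deep": 4 occurrences
"ship": 5 occurrences

"ship" (5 vs 4)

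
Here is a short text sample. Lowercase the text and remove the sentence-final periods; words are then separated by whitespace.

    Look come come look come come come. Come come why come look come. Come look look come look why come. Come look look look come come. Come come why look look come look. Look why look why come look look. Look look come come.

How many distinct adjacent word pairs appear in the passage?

8

44 tokens → 43 bigram windows in total.
Repeated bigrams (each contributes count−1 duplicates):
  come come: 11
  look look: 8
  come look: 7
  look come: 7
  look why: 3
  why come: 3
  come why: 2
  why look: 2
35 duplicate windows → 43 − 35 = 8 distinct.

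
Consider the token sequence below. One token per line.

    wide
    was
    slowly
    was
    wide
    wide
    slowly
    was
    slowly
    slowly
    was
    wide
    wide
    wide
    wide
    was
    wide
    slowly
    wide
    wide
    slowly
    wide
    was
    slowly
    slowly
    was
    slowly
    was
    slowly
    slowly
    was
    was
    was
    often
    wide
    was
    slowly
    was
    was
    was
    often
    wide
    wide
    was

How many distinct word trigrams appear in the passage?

44 tokens → 42 trigram windows in total.
Repeated trigrams (each contributes count−1 duplicates):
  slowly slowly was: 3
  slowly was slowly: 3
  was slowly slowly: 3
  was slowly was: 3
  wide was slowly: 3
  slowly was was: 2
  slowly was wide: 2
  was often wide: 2
  … (7 more repeated)
20 duplicate windows → 42 − 20 = 22 distinct.

22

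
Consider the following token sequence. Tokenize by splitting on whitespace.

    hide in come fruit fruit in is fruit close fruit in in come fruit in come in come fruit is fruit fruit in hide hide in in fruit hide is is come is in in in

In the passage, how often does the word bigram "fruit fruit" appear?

Scanning the 35 overlapping bigram windows for "fruit fruit":
  position 4–5: fruit fruit
  position 21–22: fruit fruit

2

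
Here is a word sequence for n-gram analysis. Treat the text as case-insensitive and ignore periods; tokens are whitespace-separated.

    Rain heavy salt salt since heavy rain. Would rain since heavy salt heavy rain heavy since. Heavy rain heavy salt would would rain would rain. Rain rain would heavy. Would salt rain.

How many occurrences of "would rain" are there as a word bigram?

3

Scanning the 31 overlapping bigram windows for "would rain":
  position 8–9: would rain
  position 22–23: would rain
  position 24–25: would rain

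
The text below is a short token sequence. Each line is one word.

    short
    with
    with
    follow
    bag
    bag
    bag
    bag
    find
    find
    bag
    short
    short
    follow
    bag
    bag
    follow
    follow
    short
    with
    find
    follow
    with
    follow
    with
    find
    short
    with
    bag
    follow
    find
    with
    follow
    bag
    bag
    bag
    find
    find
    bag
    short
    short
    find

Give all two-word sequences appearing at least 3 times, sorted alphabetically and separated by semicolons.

bag bag; follow bag; short with; with follow

Bigram counts meeting the condition (at least 3 times):
  bag bag: 6
  follow bag: 3
  short with: 3
  with follow: 3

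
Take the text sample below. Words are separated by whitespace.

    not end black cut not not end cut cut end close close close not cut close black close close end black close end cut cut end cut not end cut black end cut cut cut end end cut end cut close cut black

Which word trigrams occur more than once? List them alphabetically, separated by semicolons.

cut cut end; cut end cut; end cut cut; not end cut

Trigram counts meeting the condition (more than once):
  cut cut end: 3
  cut end cut: 2
  end cut cut: 3
  not end cut: 2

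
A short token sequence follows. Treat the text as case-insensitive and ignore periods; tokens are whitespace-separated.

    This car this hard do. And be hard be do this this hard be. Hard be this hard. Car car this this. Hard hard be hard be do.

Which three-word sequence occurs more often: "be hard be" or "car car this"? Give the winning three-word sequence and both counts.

"be hard be" (3 vs 1)

"be hard be": 3 occurrences
"car car this": 1 occurrence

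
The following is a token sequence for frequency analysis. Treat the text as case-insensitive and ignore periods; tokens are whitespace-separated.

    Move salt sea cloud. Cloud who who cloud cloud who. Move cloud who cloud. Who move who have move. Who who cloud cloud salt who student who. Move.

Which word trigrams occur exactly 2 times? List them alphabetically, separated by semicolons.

Trigram counts meeting the condition (exactly 2 times):
  cloud cloud who: 2
  cloud who move: 2
  who cloud cloud: 2
  who who cloud: 2

cloud cloud who; cloud who move; who cloud cloud; who who cloud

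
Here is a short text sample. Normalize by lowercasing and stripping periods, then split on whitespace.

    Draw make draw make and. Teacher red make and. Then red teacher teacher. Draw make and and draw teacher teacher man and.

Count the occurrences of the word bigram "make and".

Scanning the 21 overlapping bigram windows for "make and":
  position 4–5: make and
  position 8–9: make and
  position 15–16: make and

3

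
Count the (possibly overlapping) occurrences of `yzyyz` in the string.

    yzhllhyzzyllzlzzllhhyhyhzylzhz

Sliding a length-5 window over the 30 characters (26 positions):
  (no match at any position)

0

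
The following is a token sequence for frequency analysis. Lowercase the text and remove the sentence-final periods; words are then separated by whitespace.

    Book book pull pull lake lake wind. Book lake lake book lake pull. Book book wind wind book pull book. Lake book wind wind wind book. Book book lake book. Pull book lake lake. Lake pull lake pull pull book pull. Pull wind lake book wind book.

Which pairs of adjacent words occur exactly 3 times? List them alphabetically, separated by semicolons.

Bigram counts meeting the condition (exactly 3 times):
  book wind: 3
  lake pull: 3
  pull pull: 3
  wind wind: 3

book wind; lake pull; pull pull; wind wind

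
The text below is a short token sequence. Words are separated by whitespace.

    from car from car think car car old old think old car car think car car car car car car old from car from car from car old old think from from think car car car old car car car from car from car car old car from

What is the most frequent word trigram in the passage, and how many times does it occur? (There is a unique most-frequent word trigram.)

Trigram frequencies (highest first):
  car car car: 6
  car from car: 5
  from car from: 4
  car car old: 4
  think car car: 3
  car think car: 2
  … (18 more, each ≤ 2)

"car car car", 6 times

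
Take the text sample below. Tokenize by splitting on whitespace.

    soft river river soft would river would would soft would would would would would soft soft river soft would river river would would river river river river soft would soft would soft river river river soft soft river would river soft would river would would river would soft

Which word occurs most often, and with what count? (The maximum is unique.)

"would", 18 times

Unigram frequencies (highest first):
  would: 18
  river: 17
  soft: 13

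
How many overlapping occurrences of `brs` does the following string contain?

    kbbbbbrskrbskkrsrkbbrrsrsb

1

Sliding a length-3 window over the 26 characters (24 positions):
  position 6–8: brs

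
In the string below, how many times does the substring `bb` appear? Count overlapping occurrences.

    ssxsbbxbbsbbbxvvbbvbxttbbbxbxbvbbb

9

Sliding a length-2 window over the 34 characters (33 positions):
  position 5–6: bb
  position 8–9: bb
  position 11–12: bb
  position 12–13: bb
  position 17–18: bb
  position 24–25: bb
  position 25–26: bb
  position 32–33: bb
  position 33–34: bb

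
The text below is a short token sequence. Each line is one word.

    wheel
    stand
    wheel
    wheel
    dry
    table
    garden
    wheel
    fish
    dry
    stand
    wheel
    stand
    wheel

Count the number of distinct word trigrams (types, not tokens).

14 tokens → 12 trigram windows in total.
Repeated trigrams (each contributes count−1 duplicates):
  wheel stand wheel: 2
1 duplicate windows → 12 − 1 = 11 distinct.

11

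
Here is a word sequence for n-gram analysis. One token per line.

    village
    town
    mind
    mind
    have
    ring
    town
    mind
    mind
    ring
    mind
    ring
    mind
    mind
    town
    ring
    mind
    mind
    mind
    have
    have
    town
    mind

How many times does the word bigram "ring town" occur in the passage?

1

Scanning the 22 overlapping bigram windows for "ring town":
  position 6–7: ring town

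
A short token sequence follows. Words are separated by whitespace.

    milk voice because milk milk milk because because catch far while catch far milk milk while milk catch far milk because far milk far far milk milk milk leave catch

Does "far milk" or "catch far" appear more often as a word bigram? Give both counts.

"far milk" (4 vs 3)

"far milk": 4 occurrences
"catch far": 3 occurrences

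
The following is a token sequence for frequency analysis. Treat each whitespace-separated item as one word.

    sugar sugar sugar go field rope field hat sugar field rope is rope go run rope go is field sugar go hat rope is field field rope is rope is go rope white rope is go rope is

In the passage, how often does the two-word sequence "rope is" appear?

6

Scanning the 37 overlapping bigram windows for "rope is":
  position 11–12: rope is
  position 23–24: rope is
  position 27–28: rope is
  position 29–30: rope is
  position 34–35: rope is
  position 37–38: rope is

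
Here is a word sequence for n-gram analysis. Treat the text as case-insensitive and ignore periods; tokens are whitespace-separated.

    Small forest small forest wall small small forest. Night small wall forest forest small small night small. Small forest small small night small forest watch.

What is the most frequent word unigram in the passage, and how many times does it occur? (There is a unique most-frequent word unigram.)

Unigram frequencies (highest first):
  small: 12
  forest: 7
  night: 3
  wall: 2
  watch: 1

"small", 12 times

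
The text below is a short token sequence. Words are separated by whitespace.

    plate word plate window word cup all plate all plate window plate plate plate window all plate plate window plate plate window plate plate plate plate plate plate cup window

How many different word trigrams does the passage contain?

30 tokens → 28 trigram windows in total.
Repeated trigrams (each contributes count−1 duplicates):
  plate plate plate: 5
  plate plate window: 3
  plate window plate: 3
  window plate plate: 3
10 duplicate windows → 28 − 10 = 18 distinct.

18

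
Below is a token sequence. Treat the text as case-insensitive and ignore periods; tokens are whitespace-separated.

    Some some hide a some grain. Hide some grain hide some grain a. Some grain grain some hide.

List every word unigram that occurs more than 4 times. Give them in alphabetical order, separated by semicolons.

Unigram counts meeting the condition (more than 4 times):
  grain: 5
  some: 7

grain; some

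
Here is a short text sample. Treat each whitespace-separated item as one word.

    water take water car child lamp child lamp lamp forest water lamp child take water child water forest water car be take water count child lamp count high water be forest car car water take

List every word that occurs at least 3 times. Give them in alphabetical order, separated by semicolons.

Unigram counts meeting the condition (at least 3 times):
  car: 4
  child: 5
  forest: 3
  lamp: 5
  take: 4
  water: 9

car; child; forest; lamp; take; water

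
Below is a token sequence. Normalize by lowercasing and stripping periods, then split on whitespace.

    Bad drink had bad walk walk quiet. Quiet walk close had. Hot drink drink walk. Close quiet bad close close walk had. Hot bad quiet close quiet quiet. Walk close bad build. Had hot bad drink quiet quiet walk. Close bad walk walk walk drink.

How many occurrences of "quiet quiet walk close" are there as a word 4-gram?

Scanning the 42 overlapping 4-gram windows for "quiet quiet walk close":
  position 7–10: quiet quiet walk close
  position 27–30: quiet quiet walk close
  position 37–40: quiet quiet walk close

3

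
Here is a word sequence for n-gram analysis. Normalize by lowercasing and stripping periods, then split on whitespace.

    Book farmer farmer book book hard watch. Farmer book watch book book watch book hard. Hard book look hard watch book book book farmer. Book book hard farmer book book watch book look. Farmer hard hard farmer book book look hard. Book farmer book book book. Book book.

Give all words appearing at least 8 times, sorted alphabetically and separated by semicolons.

Unigram counts meeting the condition (at least 8 times):
  book: 24
  farmer: 8
  hard: 8

book; farmer; hard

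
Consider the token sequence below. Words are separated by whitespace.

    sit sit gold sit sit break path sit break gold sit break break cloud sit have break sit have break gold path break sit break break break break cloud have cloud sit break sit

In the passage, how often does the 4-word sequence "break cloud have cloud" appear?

1

Scanning the 31 overlapping 4-gram windows for "break cloud have cloud":
  position 28–31: break cloud have cloud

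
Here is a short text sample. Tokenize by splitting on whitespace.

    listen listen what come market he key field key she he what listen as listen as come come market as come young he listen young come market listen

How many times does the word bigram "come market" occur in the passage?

3

Scanning the 27 overlapping bigram windows for "come market":
  position 4–5: come market
  position 18–19: come market
  position 26–27: come market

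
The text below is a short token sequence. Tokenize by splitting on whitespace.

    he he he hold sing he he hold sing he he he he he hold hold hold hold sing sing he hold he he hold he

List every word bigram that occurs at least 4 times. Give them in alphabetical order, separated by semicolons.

Bigram counts meeting the condition (at least 4 times):
  he he: 8
  he hold: 5

he he; he hold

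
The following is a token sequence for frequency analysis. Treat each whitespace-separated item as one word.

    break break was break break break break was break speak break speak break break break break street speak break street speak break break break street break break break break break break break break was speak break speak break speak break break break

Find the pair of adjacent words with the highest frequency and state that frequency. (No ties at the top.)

"break break", 18 times

Bigram frequencies (highest first):
  break break: 18
  speak break: 7
  break speak: 4
  break was: 3
  break street: 3
  was break: 2
  … (3 more, each ≤ 2)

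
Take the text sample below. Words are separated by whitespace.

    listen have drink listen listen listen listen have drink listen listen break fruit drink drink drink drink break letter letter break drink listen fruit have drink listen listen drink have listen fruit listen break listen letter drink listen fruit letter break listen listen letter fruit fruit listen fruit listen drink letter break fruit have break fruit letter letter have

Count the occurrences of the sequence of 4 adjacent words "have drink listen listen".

3

Scanning the 56 overlapping 4-gram windows for "have drink listen listen":
  position 2–5: have drink listen listen
  position 8–11: have drink listen listen
  position 25–28: have drink listen listen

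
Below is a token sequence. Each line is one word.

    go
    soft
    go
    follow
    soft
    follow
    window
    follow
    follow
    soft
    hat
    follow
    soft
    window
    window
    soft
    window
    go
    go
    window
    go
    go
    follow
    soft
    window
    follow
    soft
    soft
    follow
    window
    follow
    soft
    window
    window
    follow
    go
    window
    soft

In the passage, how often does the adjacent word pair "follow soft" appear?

6

Scanning the 37 overlapping bigram windows for "follow soft":
  position 4–5: follow soft
  position 9–10: follow soft
  position 12–13: follow soft
  position 23–24: follow soft
  position 26–27: follow soft
  position 31–32: follow soft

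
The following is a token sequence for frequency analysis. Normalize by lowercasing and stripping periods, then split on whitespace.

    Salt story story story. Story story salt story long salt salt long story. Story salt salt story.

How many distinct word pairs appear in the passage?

8

17 tokens → 16 bigram windows in total.
Repeated bigrams (each contributes count−1 duplicates):
  story story: 5
  salt story: 3
  salt salt: 2
  story salt: 2
8 duplicate windows → 16 − 8 = 8 distinct.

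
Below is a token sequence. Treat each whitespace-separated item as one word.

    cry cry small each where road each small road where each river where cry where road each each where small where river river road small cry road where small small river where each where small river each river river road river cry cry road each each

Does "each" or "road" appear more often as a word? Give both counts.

"each" (9 vs 7)

"each": 9 occurrences
"road": 7 occurrences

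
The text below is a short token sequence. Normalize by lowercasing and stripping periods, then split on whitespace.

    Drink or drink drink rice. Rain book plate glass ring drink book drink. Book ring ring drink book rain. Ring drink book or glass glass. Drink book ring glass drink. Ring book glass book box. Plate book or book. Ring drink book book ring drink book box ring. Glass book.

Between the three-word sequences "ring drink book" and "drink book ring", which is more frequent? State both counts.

"ring drink book" (5 vs 2)

"ring drink book": 5 occurrences
"drink book ring": 2 occurrences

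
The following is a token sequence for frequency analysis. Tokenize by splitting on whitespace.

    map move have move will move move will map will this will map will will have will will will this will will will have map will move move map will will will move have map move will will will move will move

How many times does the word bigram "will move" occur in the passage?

5

Scanning the 41 overlapping bigram windows for "will move":
  position 5–6: will move
  position 26–27: will move
  position 32–33: will move
  position 39–40: will move
  position 41–42: will move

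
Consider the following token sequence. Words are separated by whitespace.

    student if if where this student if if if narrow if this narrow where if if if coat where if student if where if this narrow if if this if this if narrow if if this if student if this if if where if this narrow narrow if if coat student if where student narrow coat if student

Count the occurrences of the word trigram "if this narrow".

3

Scanning the 56 overlapping trigram windows for "if this narrow":
  position 11–13: if this narrow
  position 24–26: if this narrow
  position 44–46: if this narrow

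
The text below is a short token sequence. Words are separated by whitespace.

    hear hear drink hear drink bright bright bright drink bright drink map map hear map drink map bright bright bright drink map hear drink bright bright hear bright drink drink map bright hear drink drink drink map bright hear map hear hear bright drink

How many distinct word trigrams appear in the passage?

44 tokens → 42 trigram windows in total.
Repeated trigrams (each contributes count−1 duplicates):
  drink map bright: 3
  bright bright bright: 2
  bright bright drink: 2
  bright drink map: 2
  drink bright bright: 2
  drink drink map: 2
  hear bright drink: 2
  hear drink bright: 2
  … (1 more repeated)
10 duplicate windows → 42 − 10 = 32 distinct.

32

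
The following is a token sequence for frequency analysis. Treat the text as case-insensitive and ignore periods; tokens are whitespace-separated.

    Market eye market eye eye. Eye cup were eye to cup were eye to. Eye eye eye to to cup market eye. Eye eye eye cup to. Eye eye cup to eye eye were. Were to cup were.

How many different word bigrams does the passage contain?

15

38 tokens → 37 bigram windows in total.
Repeated bigrams (each contributes count−1 duplicates):
  eye eye: 9
  cup were: 3
  eye cup: 3
  eye to: 3
  market eye: 3
  to cup: 3
  to eye: 3
  cup to: 2
  … (1 more repeated)
22 duplicate windows → 37 − 22 = 15 distinct.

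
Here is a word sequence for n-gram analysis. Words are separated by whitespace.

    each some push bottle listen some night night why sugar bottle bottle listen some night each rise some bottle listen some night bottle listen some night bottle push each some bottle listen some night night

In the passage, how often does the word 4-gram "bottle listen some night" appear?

Scanning the 32 overlapping 4-gram windows for "bottle listen some night":
  position 4–7: bottle listen some night
  position 12–15: bottle listen some night
  position 19–22: bottle listen some night
  position 23–26: bottle listen some night
  position 31–34: bottle listen some night

5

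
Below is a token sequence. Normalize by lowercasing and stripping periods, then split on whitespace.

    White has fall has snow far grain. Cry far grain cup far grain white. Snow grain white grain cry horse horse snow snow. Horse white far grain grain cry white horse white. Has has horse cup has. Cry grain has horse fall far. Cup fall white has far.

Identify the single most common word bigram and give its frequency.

"far grain", 4 times

Bigram frequencies (highest first):
  far grain: 4
  white has: 3
  grain cry: 3
  grain white: 2
  horse white: 2
  has horse: 2
  … (31 more, each ≤ 1)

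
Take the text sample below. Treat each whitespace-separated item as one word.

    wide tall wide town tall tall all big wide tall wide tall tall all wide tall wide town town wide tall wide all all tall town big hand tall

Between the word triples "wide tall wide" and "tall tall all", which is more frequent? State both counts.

"wide tall wide": 4 occurrences
"tall tall all": 2 occurrences

"wide tall wide" (4 vs 2)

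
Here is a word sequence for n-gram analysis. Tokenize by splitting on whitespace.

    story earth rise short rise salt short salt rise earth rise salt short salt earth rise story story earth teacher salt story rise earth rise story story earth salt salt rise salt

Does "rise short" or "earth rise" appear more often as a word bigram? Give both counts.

"rise short": 1 occurrence
"earth rise": 4 occurrences

"earth rise" (4 vs 1)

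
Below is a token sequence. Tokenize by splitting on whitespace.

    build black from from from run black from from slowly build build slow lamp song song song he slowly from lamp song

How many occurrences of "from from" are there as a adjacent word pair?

Scanning the 21 overlapping bigram windows for "from from":
  position 3–4: from from
  position 4–5: from from
  position 8–9: from from

3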